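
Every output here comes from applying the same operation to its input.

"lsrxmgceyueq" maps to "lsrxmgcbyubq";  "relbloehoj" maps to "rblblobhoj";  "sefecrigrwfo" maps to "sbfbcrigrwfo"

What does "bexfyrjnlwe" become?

bbxfyrjnlwb

Each output is the input with this applied: replace every "e" with "b".
Applying that to "bexfyrjnlwe" gives "bbxfyrjnlwb".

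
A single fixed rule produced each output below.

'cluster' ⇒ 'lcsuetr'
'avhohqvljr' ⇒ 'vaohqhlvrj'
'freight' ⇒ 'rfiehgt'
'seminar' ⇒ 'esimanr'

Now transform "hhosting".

hhsoitgn

The rule is to swap each adjacent pair of characters (1↔2, 3↔4, ...).
For "hhosting" the result is "hhsoitgn".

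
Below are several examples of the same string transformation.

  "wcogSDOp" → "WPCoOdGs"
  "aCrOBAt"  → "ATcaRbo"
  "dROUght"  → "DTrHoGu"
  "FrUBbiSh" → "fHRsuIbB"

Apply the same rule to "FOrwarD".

Rule — take characters alternately from the front and the back (1st, last, 2nd, 2nd-last, ...), then flip the case of every letter.
Applying both steps to "FOrwarD": "FDOrraw", then "fdoRRAW".
(Check on "wcogSDOp": → "wpcOoDgS" → "WPCoOdGs" ✓)

fdoRRAW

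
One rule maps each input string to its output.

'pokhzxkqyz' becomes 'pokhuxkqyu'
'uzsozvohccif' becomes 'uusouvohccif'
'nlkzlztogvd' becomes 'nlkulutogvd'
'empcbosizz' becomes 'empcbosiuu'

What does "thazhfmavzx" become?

Each output is the input with this applied: replace every "z" with "u".
For "thazhfmavzx" the result is "thauhfmavux".

thauhfmavux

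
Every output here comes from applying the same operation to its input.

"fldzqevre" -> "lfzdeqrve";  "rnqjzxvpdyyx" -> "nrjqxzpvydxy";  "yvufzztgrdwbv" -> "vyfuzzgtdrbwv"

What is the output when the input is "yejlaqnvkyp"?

The pattern: swap each adjacent pair of characters (1↔2, 3↔4, ...).
For "yejlaqnvkyp" the result is "eyljqavnykp".

eyljqavnykp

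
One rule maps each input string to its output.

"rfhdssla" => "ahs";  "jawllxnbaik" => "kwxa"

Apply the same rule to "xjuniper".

Looking at the pairs, the operation is to move the last character to the front, then keep one character in every 3, starting at position 1 (positions 1st, 4th, 7th, ...).
Working it through for "xjuniper": intermediate "rxjunipe", final "rup".

rup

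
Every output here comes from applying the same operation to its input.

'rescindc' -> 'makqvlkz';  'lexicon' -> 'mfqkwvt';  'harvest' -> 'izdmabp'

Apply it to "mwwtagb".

eebioju

What's happening: shift every letter 8 places forward in the alphabet (wrapping around), then move the first character to the end.
Applying both steps to "mwwtagb": "ueebioj", then "eebioju".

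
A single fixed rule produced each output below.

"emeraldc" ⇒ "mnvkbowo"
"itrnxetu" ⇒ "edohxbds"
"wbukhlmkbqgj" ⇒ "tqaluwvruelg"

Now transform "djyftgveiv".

In each case the input is transformed by: reverse the string, then shift every letter 10 places forward in the alphabet (wrapping around).
Applying both steps to "djyftgveiv": "vievgtfyjd", then "fsofqdpitn".

fsofqdpitn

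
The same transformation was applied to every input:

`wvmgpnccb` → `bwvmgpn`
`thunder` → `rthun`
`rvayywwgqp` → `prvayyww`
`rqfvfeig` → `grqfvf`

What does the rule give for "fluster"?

rflus

The rule is to move the last character to the front, then delete the last 2 characters.
Working it through for "fluster": intermediate "rfluste", final "rflus".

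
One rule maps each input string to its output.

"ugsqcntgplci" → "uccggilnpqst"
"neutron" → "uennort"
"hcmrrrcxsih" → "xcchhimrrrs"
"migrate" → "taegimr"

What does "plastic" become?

The transformation: sort the characters into alphabetical order, then move the last character to the front.
Working it through for "plastic": intermediate "acilpst", final "tacilps".

tacilps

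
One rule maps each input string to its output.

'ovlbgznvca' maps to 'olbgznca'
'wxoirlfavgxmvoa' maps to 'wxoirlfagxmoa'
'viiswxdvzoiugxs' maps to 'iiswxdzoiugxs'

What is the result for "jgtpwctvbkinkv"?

The pattern: remove every "v".
For "jgtpwctvbkinkv" the result is "jgtpwctbkink".

jgtpwctbkink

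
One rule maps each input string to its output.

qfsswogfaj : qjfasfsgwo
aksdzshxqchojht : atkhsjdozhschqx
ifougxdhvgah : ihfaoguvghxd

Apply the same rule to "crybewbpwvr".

Each output is the input with this applied: take characters alternately from the front and the back (1st, last, 2nd, 2nd-last, ...).
For "crybewbpwvr" the result is "crrvywbpebw".

crrvywbpebw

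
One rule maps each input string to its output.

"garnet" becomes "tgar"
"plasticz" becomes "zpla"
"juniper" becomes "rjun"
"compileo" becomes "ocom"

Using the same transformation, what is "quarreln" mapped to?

Each output is the input with this applied: move the first 3 characters to the end (rotate left by 3), then keep only the last 4 characters.
Applying both steps to "quarreln": "rrelnqua", then "nqua".

nqua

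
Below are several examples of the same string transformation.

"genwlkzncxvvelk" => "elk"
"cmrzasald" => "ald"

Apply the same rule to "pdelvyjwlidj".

Rule — keep only the last 3 characters.
On "pdelvyjwlidj" that produces "idj".

idj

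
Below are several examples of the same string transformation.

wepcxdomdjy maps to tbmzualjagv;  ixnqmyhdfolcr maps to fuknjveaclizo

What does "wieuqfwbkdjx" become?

tfbrnctyhagu

Each output is the input with this applied: shift every letter 3 places backward in the alphabet (wrapping around).
"wieuqfwbkdjx" → "tfbrnctyhagu".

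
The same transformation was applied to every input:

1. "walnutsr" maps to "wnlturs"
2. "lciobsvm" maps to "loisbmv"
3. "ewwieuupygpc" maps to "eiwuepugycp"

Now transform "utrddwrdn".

Looking at the pairs, the operation is to swap each adjacent pair of characters (1↔2, 3↔4, ...), then delete the first character.
Working it through for "utrddwrdn": intermediate "tudrwddrn", final "udrwddrn".

udrwddrn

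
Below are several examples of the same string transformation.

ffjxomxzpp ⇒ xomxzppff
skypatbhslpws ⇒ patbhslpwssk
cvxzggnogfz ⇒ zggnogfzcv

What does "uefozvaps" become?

Looking at the pairs, the operation is to move the first 3 characters to the end (rotate left by 3), then delete the last character.
Doing the same to "uefozvaps": "ozvapsue".

ozvapsue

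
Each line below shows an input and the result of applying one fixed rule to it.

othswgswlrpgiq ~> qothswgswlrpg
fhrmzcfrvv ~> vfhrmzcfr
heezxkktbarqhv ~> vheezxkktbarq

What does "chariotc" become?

Each output is the input with this applied: move the last 2 characters to the front (rotate right by 2), then delete the first character.
Starting from "chariotc": after the first operation, "tcchario"; after the second, "cchario".
(Check on "othswgswlrpgiq": → "iqothswgswlrpg" → "qothswgswlrpg" ✓)

cchario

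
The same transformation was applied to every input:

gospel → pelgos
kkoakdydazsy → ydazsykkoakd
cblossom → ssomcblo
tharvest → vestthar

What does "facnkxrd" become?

In each case the input is transformed by: swap the front and back halves of the string.
"facnkxrd" → "kxrdfacn".

kxrdfacn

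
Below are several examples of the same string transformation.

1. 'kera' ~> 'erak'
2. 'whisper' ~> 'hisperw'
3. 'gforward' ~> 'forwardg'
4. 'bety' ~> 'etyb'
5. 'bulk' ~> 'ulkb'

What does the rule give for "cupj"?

upjc

Each output is the input with this applied: move the first character to the end.
For "cupj" the result is "upjc".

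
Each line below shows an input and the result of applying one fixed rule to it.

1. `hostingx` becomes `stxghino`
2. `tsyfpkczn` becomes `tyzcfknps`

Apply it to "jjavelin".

lnvaeijj

The rule is to sort the characters into alphabetical order, then move the last 3 characters to the front (rotate right by 3).
For "jjavelin" the result is "lnvaeijj".
(Check on "tsyfpkczn": → "cfknpstyz" → "tyzcfknps" ✓)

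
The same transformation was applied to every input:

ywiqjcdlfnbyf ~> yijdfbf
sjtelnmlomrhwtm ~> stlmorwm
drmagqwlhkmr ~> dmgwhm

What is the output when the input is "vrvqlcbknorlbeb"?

vvlbnrbb

In each case the input is transformed by: keep every other character starting from the first (positions 1st, 3rd, 5th, ...).
For "vrvqlcbknorlbeb" the result is "vvlbnrbb".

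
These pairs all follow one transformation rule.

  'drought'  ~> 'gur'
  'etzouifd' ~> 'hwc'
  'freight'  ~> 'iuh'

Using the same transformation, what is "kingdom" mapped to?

nlq

Each output is the input with this applied: shift every letter 3 places forward in the alphabet (wrapping around), then keep only the first 3 characters.
Working it through for "kingdom": intermediate "nlqjgrp", final "nlq".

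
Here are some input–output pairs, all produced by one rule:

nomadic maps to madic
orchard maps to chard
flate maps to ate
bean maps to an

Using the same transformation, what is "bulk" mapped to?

In each case the input is transformed by: delete the first 2 characters.
Doing the same to "bulk": "lk".

lk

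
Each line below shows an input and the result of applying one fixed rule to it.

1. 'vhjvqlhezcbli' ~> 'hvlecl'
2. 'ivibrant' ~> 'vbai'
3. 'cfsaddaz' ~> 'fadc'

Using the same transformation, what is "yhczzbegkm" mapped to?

The rule is to swap the first and last characters, then keep every other character starting from the second (positions 2nd, 4th, 6th, ...).
Starting from "yhczzbegkm": after the first operation, "mhczzbegky"; after the second, "hzbgy".

hzbgy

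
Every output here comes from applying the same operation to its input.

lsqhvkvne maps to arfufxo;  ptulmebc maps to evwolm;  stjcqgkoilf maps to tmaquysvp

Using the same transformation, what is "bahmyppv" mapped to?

rwizzf

Looking at the pairs, the operation is to shift every letter 10 places forward in the alphabet (wrapping around), then delete the first 2 characters.
"bahmyppv" → "rwizzf".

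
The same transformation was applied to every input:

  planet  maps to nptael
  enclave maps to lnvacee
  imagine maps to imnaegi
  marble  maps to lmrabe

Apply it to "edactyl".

Rule — sort the characters into alphabetical order, then move the last 3 characters to the front (rotate right by 3).
Working it through for "edactyl": intermediate "acdelty", final "ltyacde".

ltyacde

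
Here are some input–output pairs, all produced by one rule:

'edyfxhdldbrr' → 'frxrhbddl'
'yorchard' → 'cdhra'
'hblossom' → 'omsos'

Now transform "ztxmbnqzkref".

The transformation: delete the first 3 characters, then take characters alternately from the front and the back (1st, last, 2nd, 2nd-last, ...).
Working it through for "ztxmbnqzkref": intermediate "mbnqzkref", final "mfbenrqkz".

mfbenrqkz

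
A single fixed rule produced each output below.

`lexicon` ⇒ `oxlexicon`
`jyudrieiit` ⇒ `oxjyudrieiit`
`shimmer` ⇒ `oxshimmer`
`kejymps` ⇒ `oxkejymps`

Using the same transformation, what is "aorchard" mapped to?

oxaorchard

Each output is the input with this applied: prepend "ox".
Doing the same to "aorchard": "oxaorchard".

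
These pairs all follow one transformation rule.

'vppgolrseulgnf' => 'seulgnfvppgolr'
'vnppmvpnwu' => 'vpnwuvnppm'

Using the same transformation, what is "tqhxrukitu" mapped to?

Looking at the pairs, the operation is to swap the front and back halves of the string.
"tqhxrukitu" → "ukitutqhxr".

ukitutqhxr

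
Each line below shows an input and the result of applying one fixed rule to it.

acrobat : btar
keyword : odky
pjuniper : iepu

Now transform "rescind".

What's happening: keep every other character starting from the first (positions 1st, 3rd, 5th, ...), then swap the front and back halves of the string.
Starting from "rescind": after the first operation, "rsid"; after the second, "idrs".

idrs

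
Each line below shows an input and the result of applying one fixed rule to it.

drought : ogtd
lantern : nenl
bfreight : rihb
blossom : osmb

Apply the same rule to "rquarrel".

The transformation: keep every other character starting from the first (positions 1st, 3rd, 5th, ...), then move the first character to the end.
For "rquarrel" the result is "urer".

urer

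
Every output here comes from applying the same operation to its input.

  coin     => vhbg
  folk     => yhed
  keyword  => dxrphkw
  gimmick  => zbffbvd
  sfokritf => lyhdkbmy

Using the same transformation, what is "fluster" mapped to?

yenlmxk

The transformation: shift every letter 7 places backward in the alphabet (wrapping around).
Doing the same to "fluster": "yenlmxk".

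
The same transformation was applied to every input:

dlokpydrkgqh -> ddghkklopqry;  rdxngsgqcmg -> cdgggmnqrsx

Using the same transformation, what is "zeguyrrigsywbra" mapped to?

abeggirrrsuwyyz

The transformation: sort the characters into alphabetical order.
On "zeguyrrigsywbra" that produces "abeggirrrsuwyyz".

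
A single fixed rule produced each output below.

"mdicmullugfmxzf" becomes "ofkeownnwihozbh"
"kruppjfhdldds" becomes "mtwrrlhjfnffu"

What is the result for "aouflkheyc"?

Rule — shift every letter 2 places forward in the alphabet (wrapping around).
Applying that to "aouflkheyc" gives "cqwhnmjgae".

cqwhnmjgae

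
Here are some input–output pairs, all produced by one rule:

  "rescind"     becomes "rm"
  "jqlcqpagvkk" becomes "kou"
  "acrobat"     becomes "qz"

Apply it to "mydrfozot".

cns

What's happening: shift every letter 1 place backward in the alphabet (wrapping around), then keep one character in every 3, starting at position 3 (positions 3rd, 6th, 9th, ...).
Applying both steps to "mydrfozot": "lxcqenyns", then "cns".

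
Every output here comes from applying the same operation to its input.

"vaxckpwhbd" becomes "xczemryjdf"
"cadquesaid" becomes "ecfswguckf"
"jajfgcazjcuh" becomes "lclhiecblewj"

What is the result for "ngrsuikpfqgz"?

pituwkmrhsib

The rule is to shift every letter 2 places forward in the alphabet (wrapping around).
On "ngrsuikpfqgz" that produces "pituwkmrhsib".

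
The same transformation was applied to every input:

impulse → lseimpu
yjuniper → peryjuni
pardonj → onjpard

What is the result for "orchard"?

The rule is to move the last 3 characters to the front (rotate right by 3).
Doing the same to "orchard": "ardorch".

ardorch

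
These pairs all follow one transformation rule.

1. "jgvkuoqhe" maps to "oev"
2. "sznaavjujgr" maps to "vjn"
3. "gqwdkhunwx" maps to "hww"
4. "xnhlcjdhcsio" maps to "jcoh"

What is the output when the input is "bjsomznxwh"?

In each case the input is transformed by: keep one character in every 3, starting at position 3 (positions 3rd, 6th, 9th, ...), then move the first character to the end.
Applying that to "bjsomznxwh" gives "zws".

zws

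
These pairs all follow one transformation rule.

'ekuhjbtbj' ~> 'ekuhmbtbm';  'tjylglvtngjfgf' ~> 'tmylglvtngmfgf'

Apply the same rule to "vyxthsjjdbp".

The transformation: replace every "j" with "m".
Applying that to "vyxthsjjdbp" gives "vyxthsmmdbp".

vyxthsmmdbp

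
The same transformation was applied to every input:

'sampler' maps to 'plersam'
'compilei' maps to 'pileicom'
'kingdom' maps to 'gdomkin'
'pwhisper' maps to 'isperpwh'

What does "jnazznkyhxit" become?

Each output is the input with this applied: move the first 3 characters to the end (rotate left by 3).
Doing the same to "jnazznkyhxit": "zznkyhxitjna".

zznkyhxitjna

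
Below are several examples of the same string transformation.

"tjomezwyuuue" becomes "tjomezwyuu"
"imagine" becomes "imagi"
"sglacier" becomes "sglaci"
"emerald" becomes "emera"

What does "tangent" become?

Rule — delete the last 2 characters.
On "tangent" that produces "tange".

tange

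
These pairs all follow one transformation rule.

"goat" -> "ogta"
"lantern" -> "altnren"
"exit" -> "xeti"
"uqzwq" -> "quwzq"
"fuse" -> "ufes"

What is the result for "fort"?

oftr

The transformation: swap each adjacent pair of characters (1↔2, 3↔4, ...).
Applying that to "fort" gives "oftr".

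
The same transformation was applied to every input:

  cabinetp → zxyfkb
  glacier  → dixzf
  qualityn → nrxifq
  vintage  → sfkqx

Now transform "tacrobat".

The transformation: shift every letter 3 places backward in the alphabet (wrapping around), then delete the last 2 characters.
"tacrobat" → "qxzolyxq" → "qxzoly".

qxzoly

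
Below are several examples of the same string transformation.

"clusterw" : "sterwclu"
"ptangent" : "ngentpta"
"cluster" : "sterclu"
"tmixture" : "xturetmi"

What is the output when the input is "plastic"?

sticpla

The transformation: move the first 3 characters to the end (rotate left by 3).
"plastic" → "sticpla".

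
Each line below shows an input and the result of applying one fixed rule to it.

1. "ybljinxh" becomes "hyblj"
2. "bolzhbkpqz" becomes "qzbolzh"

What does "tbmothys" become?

Looking at the pairs, the operation is to swap the front and back halves of the string, then delete the first 3 characters.
Starting from "tbmothys": after the first operation, "thystbmo"; after the second, "stbmo".

stbmo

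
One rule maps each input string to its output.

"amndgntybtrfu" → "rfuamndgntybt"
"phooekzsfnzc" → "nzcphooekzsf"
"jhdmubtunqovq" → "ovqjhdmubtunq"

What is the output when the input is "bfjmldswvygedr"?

edrbfjmldswvyg

The pattern: move the last 3 characters to the front (rotate right by 3).
Doing the same to "bfjmldswvygedr": "edrbfjmldswvyg".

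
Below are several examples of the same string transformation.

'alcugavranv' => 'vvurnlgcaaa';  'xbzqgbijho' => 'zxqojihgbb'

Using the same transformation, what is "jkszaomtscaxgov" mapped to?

zxvtssoomkjgcaa

Looking at the pairs, the operation is to sort the characters into reverse alphabetical order.
Doing the same to "jkszaomtscaxgov": "zxvtssoomkjgcaa".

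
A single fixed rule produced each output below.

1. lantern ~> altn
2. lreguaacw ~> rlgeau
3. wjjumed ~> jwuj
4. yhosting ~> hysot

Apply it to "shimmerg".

hsmim

Each output is the input with this applied: delete the last 3 characters, then swap each adjacent pair of characters (1↔2, 3↔4, ...).
"shimmerg" → "shimm" → "hsmim".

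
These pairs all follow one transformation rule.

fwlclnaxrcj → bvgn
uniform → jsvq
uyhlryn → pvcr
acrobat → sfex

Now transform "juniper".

mtiv

The transformation: shift every letter 4 places forward in the alphabet (wrapping around), then keep only the last 4 characters.
For "juniper", step one produces "nyrmtiv"; step two turns that into "mtiv".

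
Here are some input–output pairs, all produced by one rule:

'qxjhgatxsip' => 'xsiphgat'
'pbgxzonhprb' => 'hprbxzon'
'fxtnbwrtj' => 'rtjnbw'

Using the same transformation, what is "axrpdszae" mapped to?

The transformation: delete the first 3 characters, then swap the front and back halves of the string.
For "axrpdszae", step one produces "pdszae"; step two turns that into "zaepds".

zaepds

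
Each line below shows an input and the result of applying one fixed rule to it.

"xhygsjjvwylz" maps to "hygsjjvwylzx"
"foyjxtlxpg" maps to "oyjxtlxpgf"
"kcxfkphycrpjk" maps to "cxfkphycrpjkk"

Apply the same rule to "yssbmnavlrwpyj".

Rule — move the first character to the end.
Applying that to "yssbmnavlrwpyj" gives "ssbmnavlrwpyjy".

ssbmnavlrwpyjy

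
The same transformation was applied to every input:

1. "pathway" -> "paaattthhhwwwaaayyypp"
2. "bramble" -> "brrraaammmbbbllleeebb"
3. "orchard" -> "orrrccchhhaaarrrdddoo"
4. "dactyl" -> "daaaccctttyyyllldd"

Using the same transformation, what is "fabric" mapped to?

faaabbbrrriiicccff

Looking at the pairs, the operation is to repeat every character 3 times, then move the first 2 characters to the end (rotate left by 2).
For "fabric", step one produces "fffaaabbbrrriiiccc"; step two turns that into "faaabbbrrriiicccff".
(Check on "orchard": → "ooorrrccchhhaaarrrddd" → "orrrccchhhaaarrrdddoo" ✓)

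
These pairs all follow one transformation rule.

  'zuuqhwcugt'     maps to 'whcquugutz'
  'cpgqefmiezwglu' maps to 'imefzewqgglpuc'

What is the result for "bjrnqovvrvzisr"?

The rule is to swap the front and back halves of the string, then take characters alternately from the front and the back (1st, last, 2nd, 2nd-last, ...).
On "bjrnqovvrvzisr": the first step gives "vrvzisrbjrnqov", and the second then gives "vvrovqznirsjrb".
(Check on "zuuqhwcugt": → "wcugtzuuqh" → "whcquugutz" ✓)

vvrovqznirsjrb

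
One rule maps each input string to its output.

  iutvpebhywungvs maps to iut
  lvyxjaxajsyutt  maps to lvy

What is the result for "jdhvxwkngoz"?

The rule is to keep only the first 3 characters.
Doing the same to "jdhvxwkngoz": "jdh".

jdh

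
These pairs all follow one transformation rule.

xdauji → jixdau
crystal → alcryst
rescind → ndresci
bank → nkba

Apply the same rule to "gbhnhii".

In each case the input is transformed by: move the last 2 characters to the front (rotate right by 2).
Applying that to "gbhnhii" gives "iigbhnh".

iigbhnh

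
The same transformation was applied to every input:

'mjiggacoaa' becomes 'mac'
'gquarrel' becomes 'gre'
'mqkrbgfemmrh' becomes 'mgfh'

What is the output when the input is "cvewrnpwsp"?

cnp

In each case the input is transformed by: swap each adjacent pair of characters (1↔2, 3↔4, ...), then keep one character in every 3, starting at position 2 (positions 2nd, 5th, 8th, ...).
On "cvewrnpwsp": the first step gives "vcwenrwpps", and the second then gives "cnp".
(Check on "gquarrel": → "qgaurrle" → "gre" ✓)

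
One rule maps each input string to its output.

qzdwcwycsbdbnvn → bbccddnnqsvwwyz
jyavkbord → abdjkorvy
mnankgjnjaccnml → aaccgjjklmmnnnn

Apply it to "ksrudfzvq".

dfkqrsuvz

Each output is the input with this applied: sort the characters into alphabetical order.
Doing the same to "ksrudfzvq": "dfkqrsuvz".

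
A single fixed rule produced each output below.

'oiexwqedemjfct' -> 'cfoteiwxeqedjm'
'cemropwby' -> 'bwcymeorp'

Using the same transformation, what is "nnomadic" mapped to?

idnconam

The transformation: move the last 3 characters to the front (rotate right by 3), then swap each adjacent pair of characters (1↔2, 3↔4, ...).
Applying both steps to "nnomadic": "dicnnoma", then "idnconam".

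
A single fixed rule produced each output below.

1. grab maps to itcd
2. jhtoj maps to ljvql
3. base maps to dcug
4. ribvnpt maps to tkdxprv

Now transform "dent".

The rule is to shift every letter 2 places forward in the alphabet (wrapping around).
On "dent" that produces "fgpv".

fgpv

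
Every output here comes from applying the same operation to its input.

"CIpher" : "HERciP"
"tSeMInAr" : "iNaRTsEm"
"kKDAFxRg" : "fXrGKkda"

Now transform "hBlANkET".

nKetHbLa

Each output is the input with this applied: swap the front and back halves of the string, then flip the case of every letter.
Applying both steps to "hBlANkET": "NkEThBlA", then "nKetHbLa".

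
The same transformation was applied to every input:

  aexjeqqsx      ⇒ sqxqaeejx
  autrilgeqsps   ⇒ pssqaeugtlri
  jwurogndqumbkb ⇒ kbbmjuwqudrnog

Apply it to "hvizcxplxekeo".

ekoehxvlipzxc

In each case the input is transformed by: move the last 2 characters to the front (rotate right by 2), then take characters alternately from the front and the back (1st, last, 2nd, 2nd-last, ...).
"hvizcxplxekeo" → "eohvizcxplxek" → "ekoehxvlipzxc".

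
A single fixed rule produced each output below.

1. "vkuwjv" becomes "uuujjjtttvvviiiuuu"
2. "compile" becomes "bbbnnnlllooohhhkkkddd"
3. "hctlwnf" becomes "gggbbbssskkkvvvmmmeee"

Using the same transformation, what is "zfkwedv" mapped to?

yyyeeejjjvvvdddcccuuu

Each output is the input with this applied: shift every letter 1 place backward in the alphabet (wrapping around), then repeat every character 3 times.
On "zfkwedv": the first step gives "yejvdcu", and the second then gives "yyyeeejjjvvvdddcccuuu".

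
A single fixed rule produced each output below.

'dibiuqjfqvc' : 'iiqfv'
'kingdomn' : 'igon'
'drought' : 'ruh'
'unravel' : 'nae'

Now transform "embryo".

Each output is the input with this applied: keep every other character starting from the second (positions 2nd, 4th, 6th, ...).
Applying that to "embryo" gives "mro".

mro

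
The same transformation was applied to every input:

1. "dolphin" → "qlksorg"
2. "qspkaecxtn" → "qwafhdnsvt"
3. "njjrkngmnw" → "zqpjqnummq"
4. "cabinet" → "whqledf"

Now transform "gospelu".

Rule — shift every letter 3 places forward in the alphabet (wrapping around), then reverse the string.
Applying both steps to "gospelu": "jrvshox", then "xohsvrj".

xohsvrj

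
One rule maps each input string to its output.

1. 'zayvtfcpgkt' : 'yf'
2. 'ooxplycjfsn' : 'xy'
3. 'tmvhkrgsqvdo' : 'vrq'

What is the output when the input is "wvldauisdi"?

In each case the input is transformed by: delete the last 3 characters, then keep one character in every 3, starting at position 3 (positions 3rd, 6th, 9th, ...).
Applying both steps to "wvldauisdi": "wvldaui", then "lu".

lu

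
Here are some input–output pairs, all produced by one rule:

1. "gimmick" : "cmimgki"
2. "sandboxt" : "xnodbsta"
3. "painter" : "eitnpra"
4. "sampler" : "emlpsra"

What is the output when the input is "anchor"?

ocharn

The pattern: take characters alternately from the front and the back (1st, last, 2nd, 2nd-last, ...), then move the first 3 characters to the end (rotate left by 3).
"anchor" → "arnoch" → "ocharn".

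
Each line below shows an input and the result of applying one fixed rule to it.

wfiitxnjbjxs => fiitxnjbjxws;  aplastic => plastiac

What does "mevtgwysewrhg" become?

evtgwysewrhmg

Each output is the input with this applied: swap the first and last characters, then move the first character to the end.
For "mevtgwysewrhg" the result is "evtgwysewrhmg".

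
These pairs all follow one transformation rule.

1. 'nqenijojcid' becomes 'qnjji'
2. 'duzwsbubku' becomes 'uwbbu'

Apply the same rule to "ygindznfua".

gnzfa

In each case the input is transformed by: keep every other character starting from the second (positions 2nd, 4th, 6th, ...).
So "ygindznfua" becomes "gnzfa".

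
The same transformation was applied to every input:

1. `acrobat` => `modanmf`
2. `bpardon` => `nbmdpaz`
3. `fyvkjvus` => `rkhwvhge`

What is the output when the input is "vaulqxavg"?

In each case the input is transformed by: shift every letter 12 places forward in the alphabet (wrapping around).
For "vaulqxavg" the result is "hmgxcjmhs".

hmgxcjmhs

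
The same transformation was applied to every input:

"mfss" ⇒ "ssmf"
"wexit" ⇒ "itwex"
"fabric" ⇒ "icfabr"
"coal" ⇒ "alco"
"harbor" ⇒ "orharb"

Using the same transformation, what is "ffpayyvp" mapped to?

Each output is the input with this applied: move the last 2 characters to the front (rotate right by 2).
"ffpayyvp" → "vpffpayy".

vpffpayy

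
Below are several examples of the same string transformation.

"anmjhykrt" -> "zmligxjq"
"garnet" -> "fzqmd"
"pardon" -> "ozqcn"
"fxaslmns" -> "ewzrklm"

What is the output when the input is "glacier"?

fkzbhd

What's happening: shift every letter 1 place backward in the alphabet (wrapping around), then delete the last character.
"glacier" → "fkzbhd".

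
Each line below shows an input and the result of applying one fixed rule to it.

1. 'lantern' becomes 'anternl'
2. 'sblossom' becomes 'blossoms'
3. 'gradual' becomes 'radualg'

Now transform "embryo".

Each output is the input with this applied: move the first character to the end.
For "embryo" the result is "mbryoe".

mbryoe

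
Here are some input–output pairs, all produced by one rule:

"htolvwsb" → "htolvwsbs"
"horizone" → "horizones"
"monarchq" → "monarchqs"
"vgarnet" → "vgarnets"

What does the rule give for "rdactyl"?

Rule — append "s".
For "rdactyl" the result is "rdactyls".

rdactyls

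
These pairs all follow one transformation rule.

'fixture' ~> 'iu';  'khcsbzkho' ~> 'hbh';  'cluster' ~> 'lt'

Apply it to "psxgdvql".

sdl

The transformation: keep one character in every 3, starting at position 2 (positions 2nd, 5th, 8th, ...).
"psxgdvql" → "sdl".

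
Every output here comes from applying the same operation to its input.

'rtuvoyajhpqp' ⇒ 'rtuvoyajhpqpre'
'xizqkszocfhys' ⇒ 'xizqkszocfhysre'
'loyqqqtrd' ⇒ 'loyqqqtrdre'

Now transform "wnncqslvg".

Rule — append "re".
"wnncqslvg" → "wnncqslvgre".

wnncqslvgre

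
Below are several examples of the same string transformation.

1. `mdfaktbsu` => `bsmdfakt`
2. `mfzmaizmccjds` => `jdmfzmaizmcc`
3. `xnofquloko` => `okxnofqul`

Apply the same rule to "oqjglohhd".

The rule is to delete the last character, then move the last 2 characters to the front (rotate right by 2).
On "oqjglohhd": the first step gives "oqjglohh", and the second then gives "hhoqjglo".

hhoqjglo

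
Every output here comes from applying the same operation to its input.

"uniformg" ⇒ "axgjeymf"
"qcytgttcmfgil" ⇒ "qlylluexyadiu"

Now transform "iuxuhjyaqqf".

pmzbqsiixam

What's happening: shift every letter 8 places backward in the alphabet (wrapping around), then move the first 2 characters to the end (rotate left by 2).
Applying both steps to "iuxuhjyaqqf": "ampmzbqsiix", then "pmzbqsiixam".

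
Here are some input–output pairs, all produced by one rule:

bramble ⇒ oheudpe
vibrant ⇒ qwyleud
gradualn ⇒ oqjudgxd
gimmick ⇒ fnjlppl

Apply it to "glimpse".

vhjolps

What's happening: move the last 2 characters to the front (rotate right by 2), then shift every letter 3 places forward in the alphabet (wrapping around).
On "glimpse": the first step gives "seglimp", and the second then gives "vhjolps".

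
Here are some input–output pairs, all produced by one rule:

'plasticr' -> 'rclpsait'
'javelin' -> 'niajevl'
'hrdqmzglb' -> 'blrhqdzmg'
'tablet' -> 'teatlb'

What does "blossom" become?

Each output is the input with this applied: move the last 2 characters to the front (rotate right by 2), then swap each adjacent pair of characters (1↔2, 3↔4, ...).
Starting from "blossom": after the first operation, "ombloss"; after the second, "molbsos".

molbsos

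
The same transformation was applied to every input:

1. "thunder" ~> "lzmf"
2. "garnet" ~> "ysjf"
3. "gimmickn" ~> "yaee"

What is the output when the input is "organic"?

Looking at the pairs, the operation is to shift every letter 8 places backward in the alphabet (wrapping around), then keep only the first 4 characters.
Applying that to "organic" gives "gjys".

gjys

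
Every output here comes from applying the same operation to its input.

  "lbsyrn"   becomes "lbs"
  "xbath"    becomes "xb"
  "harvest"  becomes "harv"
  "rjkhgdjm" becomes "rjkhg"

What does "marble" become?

mar

Each output is the input with this applied: delete the last 3 characters.
"marble" → "mar".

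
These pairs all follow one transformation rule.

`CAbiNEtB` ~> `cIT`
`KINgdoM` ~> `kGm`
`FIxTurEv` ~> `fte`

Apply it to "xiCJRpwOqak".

XjWA

What's happening: flip the case of every letter, then keep one character in every 3, starting at position 1 (positions 1st, 4th, 7th, ...).
Applying both steps to "xiCJRpwOqak": "XIcjrPWoQAK", then "XjWA".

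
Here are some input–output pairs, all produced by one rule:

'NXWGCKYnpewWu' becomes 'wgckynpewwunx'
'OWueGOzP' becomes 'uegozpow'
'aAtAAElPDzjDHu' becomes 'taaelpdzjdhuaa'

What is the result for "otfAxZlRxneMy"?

faxzlrxnemyot

The pattern: move the first 2 characters to the end (rotate left by 2), then convert every letter to lowercase.
Applying that to "otfAxZlRxneMy" gives "faxzlrxnemyot".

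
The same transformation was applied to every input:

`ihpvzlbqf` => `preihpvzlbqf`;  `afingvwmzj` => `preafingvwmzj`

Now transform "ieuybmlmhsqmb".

preieuybmlmhsqmb

Each output is the input with this applied: prepend "pre".
On "ieuybmlmhsqmb" that produces "preieuybmlmhsqmb".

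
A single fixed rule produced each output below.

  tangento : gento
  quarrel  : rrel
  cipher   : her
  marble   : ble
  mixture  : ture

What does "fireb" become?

eb

The transformation: delete the first 3 characters.
So "fireb" becomes "eb".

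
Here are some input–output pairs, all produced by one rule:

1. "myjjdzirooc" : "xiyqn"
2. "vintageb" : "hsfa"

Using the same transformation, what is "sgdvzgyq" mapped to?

The pattern: shift every letter 1 place backward in the alphabet (wrapping around), then keep every other character starting from the second (positions 2nd, 4th, 6th, ...).
On "sgdvzgyq": the first step gives "rfcuyfxp", and the second then gives "fufp".

fufp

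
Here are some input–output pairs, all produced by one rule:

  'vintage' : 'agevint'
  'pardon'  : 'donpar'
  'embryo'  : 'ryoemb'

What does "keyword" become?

The pattern: move the last 3 characters to the front (rotate right by 3).
On "keyword" that produces "ordkeyw".

ordkeyw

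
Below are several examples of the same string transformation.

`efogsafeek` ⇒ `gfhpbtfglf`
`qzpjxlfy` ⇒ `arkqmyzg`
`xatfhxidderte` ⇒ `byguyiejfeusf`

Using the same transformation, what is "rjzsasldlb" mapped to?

kstatbemcm

Rule — shift every letter 1 place forward in the alphabet (wrapping around), then swap each adjacent pair of characters (1↔2, 3↔4, ...).
Working it through for "rjzsasldlb": intermediate "skatbtmemc", final "kstatbemcm".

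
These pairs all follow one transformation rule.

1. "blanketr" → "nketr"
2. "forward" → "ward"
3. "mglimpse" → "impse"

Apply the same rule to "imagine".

The rule is to delete the first 3 characters.
For "imagine" the result is "gine".

gine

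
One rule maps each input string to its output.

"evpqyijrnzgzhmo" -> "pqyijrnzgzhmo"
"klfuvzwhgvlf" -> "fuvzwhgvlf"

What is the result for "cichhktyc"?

Rule — delete the first 2 characters.
So "cichhktyc" becomes "chhktyc".

chhktyc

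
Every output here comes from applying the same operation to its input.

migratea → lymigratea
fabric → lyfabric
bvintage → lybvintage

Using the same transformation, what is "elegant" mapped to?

Each output is the input with this applied: prepend "ly".
On "elegant" that produces "lyelegant".

lyelegant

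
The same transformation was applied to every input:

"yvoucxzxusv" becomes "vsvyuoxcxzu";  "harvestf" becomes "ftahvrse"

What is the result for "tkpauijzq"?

The rule is to move the last 2 characters to the front (rotate right by 2), then swap each adjacent pair of characters (1↔2, 3↔4, ...).
On "tkpauijzq" that produces "qzktapiuj".

qzktapiuj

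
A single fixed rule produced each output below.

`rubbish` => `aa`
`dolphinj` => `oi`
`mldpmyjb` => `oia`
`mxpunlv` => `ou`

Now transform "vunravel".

In each case the input is transformed by: shift every letter 1 place backward in the alphabet (wrapping around), then keep only the vowels.
Starting from "vunravel": after the first operation, "utmqzudk"; after the second, "uu".

uu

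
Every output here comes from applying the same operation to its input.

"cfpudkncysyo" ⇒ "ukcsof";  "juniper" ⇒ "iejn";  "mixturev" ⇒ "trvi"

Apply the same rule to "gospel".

plo

The transformation: move the first 3 characters to the end (rotate left by 3), then keep every other character starting from the first (positions 1st, 3rd, 5th, ...).
"gospel" → "pelgos" → "plo".
(Check on "cfpudkncysyo": → "udkncysyocfp" → "ukcsof" ✓)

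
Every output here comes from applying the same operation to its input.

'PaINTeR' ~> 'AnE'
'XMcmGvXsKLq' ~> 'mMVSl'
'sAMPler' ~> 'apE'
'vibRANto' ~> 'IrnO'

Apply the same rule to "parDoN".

Adn

The rule is to keep every other character starting from the second (positions 2nd, 4th, 6th, ...), then flip the case of every letter.
On "parDoN": the first step gives "aDN", and the second then gives "Adn".
(Check on "XMcmGvXsKLq": → "MmvsL" → "mMVSl" ✓)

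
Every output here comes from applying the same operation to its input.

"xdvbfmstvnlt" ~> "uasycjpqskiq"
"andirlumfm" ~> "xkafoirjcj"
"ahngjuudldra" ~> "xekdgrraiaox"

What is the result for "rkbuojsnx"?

Looking at the pairs, the operation is to shift every letter 3 places backward in the alphabet (wrapping around).
Doing the same to "rkbuojsnx": "ohyrlgpku".

ohyrlgpku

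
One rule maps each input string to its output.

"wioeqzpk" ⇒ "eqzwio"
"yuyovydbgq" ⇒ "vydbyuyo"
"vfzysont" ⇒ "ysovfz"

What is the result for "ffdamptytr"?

mptyffda

The transformation: delete the last 2 characters, then swap the front and back halves of the string.
Applying both steps to "ffdamptytr": "ffdampty", then "mptyffda".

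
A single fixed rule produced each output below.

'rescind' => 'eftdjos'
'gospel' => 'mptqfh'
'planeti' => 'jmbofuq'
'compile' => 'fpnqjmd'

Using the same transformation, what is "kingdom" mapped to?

In each case the input is transformed by: swap the first and last characters, then shift every letter 1 place forward in the alphabet (wrapping around).
So "kingdom" becomes "njohepl".

njohepl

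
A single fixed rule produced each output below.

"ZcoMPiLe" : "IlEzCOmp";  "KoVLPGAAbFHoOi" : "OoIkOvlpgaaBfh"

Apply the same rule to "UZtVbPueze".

The pattern: move the last 3 characters to the front (rotate right by 3), then flip the case of every letter.
For "UZtVbPueze", step one produces "ezeUZtVbPu"; step two turns that into "EZEuzTvBpU".

EZEuzTvBpU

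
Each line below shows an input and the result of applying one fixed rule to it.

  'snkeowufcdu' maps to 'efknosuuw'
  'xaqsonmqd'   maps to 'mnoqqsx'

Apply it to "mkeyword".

kmorwy

Looking at the pairs, the operation is to sort the characters into alphabetical order, then delete the first 2 characters.
Applying both steps to "mkeyword": "dekmorwy", then "kmorwy".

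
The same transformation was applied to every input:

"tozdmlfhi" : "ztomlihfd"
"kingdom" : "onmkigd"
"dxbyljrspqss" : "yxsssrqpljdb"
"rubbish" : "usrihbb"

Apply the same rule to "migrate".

trmigea

What's happening: sort the characters into reverse alphabetical order.
For "migrate" the result is "trmigea".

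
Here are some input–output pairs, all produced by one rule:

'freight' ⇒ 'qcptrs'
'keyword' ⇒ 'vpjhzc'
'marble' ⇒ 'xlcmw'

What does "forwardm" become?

In each case the input is transformed by: delete the last character, then shift every letter 11 places forward in the alphabet (wrapping around).
So "forwardm" becomes "qzchlco".

qzchlco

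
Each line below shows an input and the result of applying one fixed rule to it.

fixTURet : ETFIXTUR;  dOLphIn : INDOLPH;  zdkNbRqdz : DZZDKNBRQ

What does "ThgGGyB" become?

YBTHGGG

What's happening: move the last 2 characters to the front (rotate right by 2), then convert every letter to uppercase.
Working it through for "ThgGGyB": intermediate "yBThgGG", final "YBTHGGG".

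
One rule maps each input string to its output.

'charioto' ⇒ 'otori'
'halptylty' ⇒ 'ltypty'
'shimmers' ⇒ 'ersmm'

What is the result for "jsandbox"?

Looking at the pairs, the operation is to delete the first 3 characters, then move the last 3 characters to the front (rotate right by 3).
"jsandbox" → "ndbox" → "boxnd".
(Check on "halptylty": → "ptylty" → "ltypty" ✓)

boxnd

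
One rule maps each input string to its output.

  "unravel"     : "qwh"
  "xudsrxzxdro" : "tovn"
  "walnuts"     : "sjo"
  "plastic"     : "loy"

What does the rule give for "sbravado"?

owz

Looking at the pairs, the operation is to shift every letter 4 places backward in the alphabet (wrapping around), then keep one character in every 3, starting at position 1 (positions 1st, 4th, 7th, ...).
Applying both steps to "sbravado": "oxnwrwzk", then "owz".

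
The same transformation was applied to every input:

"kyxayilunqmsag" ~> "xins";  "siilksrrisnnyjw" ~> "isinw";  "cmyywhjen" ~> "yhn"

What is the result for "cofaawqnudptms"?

Rule — keep one character in every 3, starting at position 3 (positions 3rd, 6th, 9th, ...).
Doing the same to "cofaawqnudptms": "fwut".

fwut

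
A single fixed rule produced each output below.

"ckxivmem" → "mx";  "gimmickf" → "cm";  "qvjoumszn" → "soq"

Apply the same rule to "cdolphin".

ho

What's happening: reverse the string, then keep one character in every 3, starting at position 3 (positions 3rd, 6th, 9th, ...).
Working it through for "cdolphin": intermediate "nihplodc", final "ho".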